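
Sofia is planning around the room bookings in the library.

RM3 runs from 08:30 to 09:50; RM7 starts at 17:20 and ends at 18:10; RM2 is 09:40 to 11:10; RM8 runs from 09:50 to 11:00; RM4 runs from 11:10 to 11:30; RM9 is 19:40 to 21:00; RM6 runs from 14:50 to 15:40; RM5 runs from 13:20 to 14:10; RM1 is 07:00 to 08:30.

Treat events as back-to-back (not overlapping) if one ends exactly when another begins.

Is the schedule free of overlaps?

No

Check each pair: they overlap iff neither finishes before the other starts.
Sorted by start: RM1, RM3, RM2, RM8, RM4, RM5, RM6, RM7, RM9.
RM3 starts exactly when RM1 ends (back-to-back, no overlap); RM1 is clear from here.
RM2 starts before RM3 ends → RM3 and RM2 overlap.
That's a conflict, so the schedule is not conflict-free.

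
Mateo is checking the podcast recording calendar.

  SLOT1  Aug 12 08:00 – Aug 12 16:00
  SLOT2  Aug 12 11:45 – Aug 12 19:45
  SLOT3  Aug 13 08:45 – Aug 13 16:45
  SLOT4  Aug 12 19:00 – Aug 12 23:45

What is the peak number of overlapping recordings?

2

Walk through starts and ends in time order (an end at T is processed before a start at T):
Aug 12 08:00 start SLOT1 → 1
Aug 12 11:45 start SLOT2 → 2
Aug 12 16:00 end SLOT1 → 1
Aug 12 19:00 start SLOT4 → 2
Aug 12 19:45 end SLOT2 → 1
Aug 12 23:45 end SLOT4 → 0
Aug 13 08:45 start SLOT3 → 1
Aug 13 16:45 end SLOT3 → 0
Peak is 2, at Aug 12 11:45 (SLOT1, SLOT2).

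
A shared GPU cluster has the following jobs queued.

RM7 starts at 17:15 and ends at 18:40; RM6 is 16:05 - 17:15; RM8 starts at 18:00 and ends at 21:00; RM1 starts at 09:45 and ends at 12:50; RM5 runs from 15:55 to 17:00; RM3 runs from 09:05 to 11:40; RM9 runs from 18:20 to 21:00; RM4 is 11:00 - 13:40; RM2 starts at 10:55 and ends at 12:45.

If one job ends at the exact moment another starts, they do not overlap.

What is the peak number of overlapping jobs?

Sort all start/end points and keep a running count:
09:05 start RM3 → 1
09:45 start RM1 → 2
10:55 start RM2 → 3
11:00 start RM4 → 4
11:40 end RM3 → 3
12:45 end RM2 → 2
12:50 end RM1 → 1
13:40 end RM4 → 0
15:55 start RM5 → 1
16:05 start RM6 → 2
17:00 end RM5 → 1
17:15 end RM6 → 0
17:15 start RM7 → 1
18:00 start RM8 → 2
18:20 start RM9 → 3
18:40 end RM7 → 2
21:00 end RM8 → 1
21:00 end RM9 → 0
Peak is 4, at 11:00 (RM1, RM2, RM3, RM4).

4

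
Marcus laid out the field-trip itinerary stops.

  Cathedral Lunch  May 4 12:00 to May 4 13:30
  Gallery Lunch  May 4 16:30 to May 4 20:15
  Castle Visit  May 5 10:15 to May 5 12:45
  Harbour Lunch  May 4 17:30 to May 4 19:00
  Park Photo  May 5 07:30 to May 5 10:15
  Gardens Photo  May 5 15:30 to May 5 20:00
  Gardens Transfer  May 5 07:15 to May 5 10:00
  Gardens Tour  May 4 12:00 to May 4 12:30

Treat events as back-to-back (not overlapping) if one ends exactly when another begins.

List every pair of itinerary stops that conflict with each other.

Sorted by start: Cathedral Lunch, Gardens Tour, Gallery Lunch, Harbour Lunch, Gardens Transfer, Park Photo, Castle Visit, Gardens Photo.
Gardens Tour starts before Cathedral Lunch ends → Cathedral Lunch and Gardens Tour overlap.
Gallery Lunch starts after Cathedral Lunch ends; Cathedral Lunch is clear from here.
Gallery Lunch starts after Gardens Tour ends; Gardens Tour is clear from here.
Harbour Lunch starts before Gallery Lunch ends → Gallery Lunch and Harbour Lunch overlap.
Gardens Transfer starts after Gallery Lunch ends; Gallery Lunch is clear from here.
Gardens Transfer starts after Harbour Lunch ends; Harbour Lunch is clear from here.
Park Photo starts before Gardens Transfer ends → Gardens Transfer and Park Photo overlap.
Castle Visit starts after Gardens Transfer ends; Gardens Transfer is clear from here.
Castle Visit starts exactly when Park Photo ends (back-to-back, no overlap); Park Photo is clear from here.
Gardens Photo starts after Castle Visit ends.

Cathedral Lunch & Gardens Tour, Gallery Lunch & Harbour Lunch, Gardens Transfer & Park Photo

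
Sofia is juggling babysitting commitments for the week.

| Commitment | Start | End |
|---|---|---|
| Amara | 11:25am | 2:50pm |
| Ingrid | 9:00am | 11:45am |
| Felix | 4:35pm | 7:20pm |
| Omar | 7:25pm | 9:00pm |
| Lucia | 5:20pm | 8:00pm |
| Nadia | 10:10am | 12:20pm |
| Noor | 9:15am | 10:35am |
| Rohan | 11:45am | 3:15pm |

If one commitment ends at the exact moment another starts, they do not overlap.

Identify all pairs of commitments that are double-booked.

Amara & Ingrid, Amara & Nadia, Amara & Rohan, Felix & Lucia, Ingrid & Nadia, Ingrid & Noor, Lucia & Omar, Nadia & Noor, Nadia & Rohan

Two intervals overlap when each starts before the other ends.
Sorted by start: Ingrid, Noor, Nadia, Amara, Rohan, Felix, Lucia, Omar.
Noor starts before Ingrid ends → Ingrid and Noor overlap.
Nadia starts before Ingrid ends → Ingrid and Nadia overlap.
Amara starts before Ingrid ends → Ingrid and Amara overlap.
Rohan starts exactly when Ingrid ends (back-to-back, no overlap); Ingrid is clear from here.
Nadia starts before Noor ends → Noor and Nadia overlap.
Amara starts after Noor ends; Noor is clear from here.
Amara starts before Nadia ends → Nadia and Amara overlap.
Rohan starts before Nadia ends → Nadia and Rohan overlap.
Felix starts after Nadia ends; Nadia is clear from here.
Rohan starts before Amara ends → Amara and Rohan overlap.
Felix starts after Amara ends; Amara is clear from here.
Felix starts after Rohan ends; Rohan is clear from here.
Lucia starts before Felix ends → Felix and Lucia overlap.
Omar starts after Felix ends.
Omar starts before Lucia ends → Lucia and Omar overlap.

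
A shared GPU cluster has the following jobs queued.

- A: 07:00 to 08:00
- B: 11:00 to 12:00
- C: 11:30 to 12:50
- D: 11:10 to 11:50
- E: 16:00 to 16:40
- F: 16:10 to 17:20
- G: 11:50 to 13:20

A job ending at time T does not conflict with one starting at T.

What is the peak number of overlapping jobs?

Walk through starts and ends in time order (an end at T is processed before a start at T):
07:00 start A → 1
08:00 end A → 0
11:00 start B → 1
11:10 start D → 2
11:30 start C → 3
11:50 end D → 2
11:50 start G → 3
12:00 end B → 2
12:50 end C → 1
13:20 end G → 0
16:00 start E → 1
16:10 start F → 2
16:40 end E → 1
17:20 end F → 0
Peak is 3, at 11:30 (B, C, D).

3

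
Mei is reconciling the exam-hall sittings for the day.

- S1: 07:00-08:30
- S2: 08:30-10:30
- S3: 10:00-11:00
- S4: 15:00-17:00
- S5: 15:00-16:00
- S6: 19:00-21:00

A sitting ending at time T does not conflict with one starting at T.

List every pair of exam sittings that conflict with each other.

Two intervals overlap when each starts before the other ends.
Sorted by start: S1, S2, S3, S4, S5, S6.
S2 starts exactly when S1 ends (back-to-back, no overlap), so nothing later overlaps S1 either.
S3 starts before S2 ends → S2 and S3 overlap.
S4 starts after S2 ends, so nothing later overlaps S2 either.
S4 starts after S3 ends, so nothing later overlaps S3 either.
S5 starts before S4 ends → S4 and S5 overlap.
S6 starts after S4 ends.
S6 starts after S5 ends.

S2 & S3, S4 & S5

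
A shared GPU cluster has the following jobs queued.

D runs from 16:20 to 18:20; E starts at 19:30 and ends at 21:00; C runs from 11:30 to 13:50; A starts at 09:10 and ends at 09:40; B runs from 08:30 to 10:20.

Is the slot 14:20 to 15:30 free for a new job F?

Yes — the slot is free

B: ends 10:20 at or before F starts 14:20 → clear.
A: ends 09:40 at or before F starts 14:20 → clear.
C: ends 13:50 at or before F starts 14:20 → clear.
D: starts 16:20 at or after F ends 15:30 → clear.
E: starts 19:30 at or after F ends 15:30 → clear.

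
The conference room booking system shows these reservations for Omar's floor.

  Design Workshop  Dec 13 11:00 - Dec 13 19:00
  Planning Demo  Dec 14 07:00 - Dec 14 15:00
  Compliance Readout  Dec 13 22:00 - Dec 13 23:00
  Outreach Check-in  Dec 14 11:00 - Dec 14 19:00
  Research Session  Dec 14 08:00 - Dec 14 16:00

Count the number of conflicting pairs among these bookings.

3

Sorted by start: Design Workshop, Compliance Readout, Planning Demo, Research Session, Outreach Check-in.
Compliance Readout starts after Design Workshop ends, so Design Workshop has no further overlaps.
Planning Demo starts after Compliance Readout ends, so Compliance Readout has no further overlaps.
Research Session starts before Planning Demo ends → Planning Demo and Research Session overlap.
Outreach Check-in starts before Planning Demo ends → Planning Demo and Outreach Check-in overlap.
Outreach Check-in starts before Research Session ends → Research Session and Outreach Check-in overlap.
Overlapping pairs: Outreach Check-in & Planning Demo, Outreach Check-in & Research Session, Planning Demo & Research Session — 3 in total.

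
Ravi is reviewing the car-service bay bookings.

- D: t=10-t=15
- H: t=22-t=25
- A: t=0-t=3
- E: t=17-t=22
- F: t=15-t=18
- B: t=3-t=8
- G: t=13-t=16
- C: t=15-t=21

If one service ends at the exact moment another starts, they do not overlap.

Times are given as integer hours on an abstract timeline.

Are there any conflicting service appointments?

Yes

Sorted by start: A, B, D, G, C, F, E, H.
B starts exactly when A ends (back-to-back, no overlap), so nothing later overlaps A either.
D starts after B ends, so nothing later overlaps B either.
G starts before D ends → D and G overlap.
That's a conflict, so the schedule is not conflict-free.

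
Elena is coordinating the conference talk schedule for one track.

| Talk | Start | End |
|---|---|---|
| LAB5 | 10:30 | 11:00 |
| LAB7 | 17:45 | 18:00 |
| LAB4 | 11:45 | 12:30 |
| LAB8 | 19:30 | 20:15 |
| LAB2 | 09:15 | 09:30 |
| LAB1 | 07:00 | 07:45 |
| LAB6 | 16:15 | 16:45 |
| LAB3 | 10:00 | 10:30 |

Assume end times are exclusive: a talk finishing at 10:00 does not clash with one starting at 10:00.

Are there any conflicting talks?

No

Sorted by start: LAB1, LAB2, LAB3, LAB5, LAB4, LAB6, LAB7, LAB8.
LAB2 starts after LAB1 ends, so nothing later overlaps LAB1 either.
LAB3 starts after LAB2 ends, so nothing later overlaps LAB2 either.
LAB5 starts exactly when LAB3 ends (back-to-back, no overlap), so nothing later overlaps LAB3 either.
LAB4 starts after LAB5 ends, so nothing later overlaps LAB5 either.
LAB6 starts after LAB4 ends, so nothing later overlaps LAB4 either.
LAB7 starts after LAB6 ends, so nothing later overlaps LAB6 either.
LAB8 starts after LAB7 ends.
Every pair is clear; the schedule has no overlaps.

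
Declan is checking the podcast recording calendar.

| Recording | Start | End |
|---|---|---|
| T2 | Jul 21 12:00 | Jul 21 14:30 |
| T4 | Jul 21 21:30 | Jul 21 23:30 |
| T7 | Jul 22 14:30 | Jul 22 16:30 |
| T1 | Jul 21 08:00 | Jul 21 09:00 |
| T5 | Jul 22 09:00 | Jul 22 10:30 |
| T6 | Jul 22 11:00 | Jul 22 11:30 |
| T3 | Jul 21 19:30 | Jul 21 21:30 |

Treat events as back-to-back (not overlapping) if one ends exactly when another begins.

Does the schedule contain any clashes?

Sorted by start: T1, T2, T3, T4, T5, T6, T7.
T2 starts after T1 ends — done with T1.
T3 starts after T2 ends — done with T2.
T4 starts exactly when T3 ends (back-to-back, no overlap) — done with T3.
T5 starts after T4 ends — done with T4.
T6 starts after T5 ends — done with T5.
T7 starts after T6 ends.
Every pair is clear; the schedule has no overlaps.

No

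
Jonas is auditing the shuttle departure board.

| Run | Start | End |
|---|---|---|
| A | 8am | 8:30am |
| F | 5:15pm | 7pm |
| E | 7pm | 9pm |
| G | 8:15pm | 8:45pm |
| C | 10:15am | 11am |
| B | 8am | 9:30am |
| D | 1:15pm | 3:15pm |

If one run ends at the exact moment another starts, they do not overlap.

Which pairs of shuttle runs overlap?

A & B, E & G

Check each pair: they overlap iff neither finishes before the other starts.
Sorted by start: A, B, C, D, F, E, G.
B starts before A ends → A and B overlap.
C starts after A ends, so A has no further overlaps.
C starts after B ends, so B has no further overlaps.
D starts after C ends, so C has no further overlaps.
F starts after D ends, so D has no further overlaps.
E starts exactly when F ends (back-to-back, no overlap), so F has no further overlaps.
G starts before E ends → E and G overlap.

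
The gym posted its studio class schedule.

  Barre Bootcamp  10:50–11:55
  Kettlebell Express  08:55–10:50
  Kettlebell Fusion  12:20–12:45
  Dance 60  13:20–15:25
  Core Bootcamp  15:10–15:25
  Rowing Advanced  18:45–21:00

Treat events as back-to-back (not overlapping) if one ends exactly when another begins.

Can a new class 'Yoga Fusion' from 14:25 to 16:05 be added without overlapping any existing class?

No — it overlaps Core Bootcamp, Dance 60

Kettlebell Express: ends 10:50 at or before Yoga Fusion starts 14:25 → clear.
Barre Bootcamp: ends 11:55 at or before Yoga Fusion starts 14:25 → clear.
Kettlebell Fusion: ends 12:45 at or before Yoga Fusion starts 14:25 → clear.
Dance 60: starts 13:20 before Yoga Fusion ends 16:05, and ends 15:25 after Yoga Fusion starts 14:25 → overlap.
Core Bootcamp: starts 15:10 before Yoga Fusion ends 16:05, and ends 15:25 after Yoga Fusion starts 14:25 → overlap.
Rowing Advanced: starts 18:45 at or after Yoga Fusion ends 16:05 → clear.
Yoga Fusion overlaps Dance 60, Core Bootcamp.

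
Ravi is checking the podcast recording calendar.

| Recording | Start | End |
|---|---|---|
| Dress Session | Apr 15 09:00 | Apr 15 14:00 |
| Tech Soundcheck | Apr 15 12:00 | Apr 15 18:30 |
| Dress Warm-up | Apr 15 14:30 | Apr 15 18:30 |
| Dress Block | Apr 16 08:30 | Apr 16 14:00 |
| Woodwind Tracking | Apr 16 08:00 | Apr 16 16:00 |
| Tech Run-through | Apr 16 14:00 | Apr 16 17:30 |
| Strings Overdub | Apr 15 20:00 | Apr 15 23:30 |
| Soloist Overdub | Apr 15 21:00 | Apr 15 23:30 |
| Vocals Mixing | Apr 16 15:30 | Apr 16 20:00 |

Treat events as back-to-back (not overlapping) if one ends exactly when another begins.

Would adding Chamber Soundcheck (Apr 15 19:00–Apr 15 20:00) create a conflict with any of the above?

Dress Session: ends Apr 15 14:00 at or before Chamber Soundcheck starts Apr 15 19:00 → clear.
Tech Soundcheck: ends Apr 15 18:30 at or before Chamber Soundcheck starts Apr 15 19:00 → clear.
Dress Warm-up: ends Apr 15 18:30 at or before Chamber Soundcheck starts Apr 15 19:00 → clear.
Strings Overdub: starts Apr 15 20:00 at or after Chamber Soundcheck ends Apr 15 20:00 → clear.
Soloist Overdub: starts Apr 15 21:00 at or after Chamber Soundcheck ends Apr 15 20:00 → clear.
Woodwind Tracking: starts Apr 16 08:00 at or after Chamber Soundcheck ends Apr 15 20:00 → clear.
Dress Block: starts Apr 16 08:30 at or after Chamber Soundcheck ends Apr 15 20:00 → clear.
Tech Run-through: starts Apr 16 14:00 at or after Chamber Soundcheck ends Apr 15 20:00 → clear.
Vocals Mixing: starts Apr 16 15:30 at or after Chamber Soundcheck ends Apr 15 20:00 → clear.

No — it doesn't clash with anything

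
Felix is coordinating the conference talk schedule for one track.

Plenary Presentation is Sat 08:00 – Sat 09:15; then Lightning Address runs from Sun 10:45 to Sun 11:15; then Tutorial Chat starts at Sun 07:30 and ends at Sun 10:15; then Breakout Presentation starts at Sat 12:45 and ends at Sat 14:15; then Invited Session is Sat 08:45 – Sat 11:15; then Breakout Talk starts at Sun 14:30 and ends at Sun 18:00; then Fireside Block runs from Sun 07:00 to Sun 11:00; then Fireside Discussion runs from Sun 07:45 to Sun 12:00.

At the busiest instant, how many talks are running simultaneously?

3

Sweep the timeline, counting +1 at each start and −1 at each end (ends before starts at a tie):
Sat 08:00 start Plenary Presentation → 1
Sat 08:45 start Invited Session → 2
Sat 09:15 end Plenary Presentation → 1
Sat 11:15 end Invited Session → 0
Sat 12:45 start Breakout Presentation → 1
Sat 14:15 end Breakout Presentation → 0
Sun 07:00 start Fireside Block → 1
Sun 07:30 start Tutorial Chat → 2
Sun 07:45 start Fireside Discussion → 3
Sun 10:15 end Tutorial Chat → 2
Sun 10:45 start Lightning Address → 3
Sun 11:00 end Fireside Block → 2
Sun 11:15 end Lightning Address → 1
Sun 12:00 end Fireside Discussion → 0
Sun 14:30 start Breakout Talk → 1
Sun 18:00 end Breakout Talk → 0
Peak is 3, at Sun 07:45 (Fireside Block, Fireside Discussion, Tutorial Chat).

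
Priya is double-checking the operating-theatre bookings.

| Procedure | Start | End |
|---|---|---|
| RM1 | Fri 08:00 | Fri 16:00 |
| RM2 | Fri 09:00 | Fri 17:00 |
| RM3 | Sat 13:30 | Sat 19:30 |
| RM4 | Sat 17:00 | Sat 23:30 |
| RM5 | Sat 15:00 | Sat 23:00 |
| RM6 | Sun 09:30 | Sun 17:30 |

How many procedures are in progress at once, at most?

Walk through starts and ends in time order (an end at T is processed before a start at T):
Fri 08:00 start RM1 → 1
Fri 09:00 start RM2 → 2
Fri 16:00 end RM1 → 1
Fri 17:00 end RM2 → 0
Sat 13:30 start RM3 → 1
Sat 15:00 start RM5 → 2
Sat 17:00 start RM4 → 3
Sat 19:30 end RM3 → 2
Sat 23:00 end RM5 → 1
Sat 23:30 end RM4 → 0
Sun 09:30 start RM6 → 1
Sun 17:30 end RM6 → 0
Peak is 3, at Sat 17:00 (RM3, RM4, RM5).

3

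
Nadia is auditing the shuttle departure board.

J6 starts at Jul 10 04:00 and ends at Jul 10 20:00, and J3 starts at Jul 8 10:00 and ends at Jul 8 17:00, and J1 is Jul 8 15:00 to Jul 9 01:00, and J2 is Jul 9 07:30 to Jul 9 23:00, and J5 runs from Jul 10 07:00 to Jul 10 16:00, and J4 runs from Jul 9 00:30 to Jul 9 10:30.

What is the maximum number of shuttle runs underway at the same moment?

Sweep the timeline, counting +1 at each start and −1 at each end (ends before starts at a tie):
Jul 8 10:00 start J3 → 1
Jul 8 15:00 start J1 → 2
Jul 8 17:00 end J3 → 1
Jul 9 00:30 start J4 → 2
Jul 9 01:00 end J1 → 1
Jul 9 07:30 start J2 → 2
Jul 9 10:30 end J4 → 1
Jul 9 23:00 end J2 → 0
Jul 10 04:00 start J6 → 1
Jul 10 07:00 start J5 → 2
Jul 10 16:00 end J5 → 1
Jul 10 20:00 end J6 → 0
Peak is 2, at Jul 8 15:00 (J1, J3).

2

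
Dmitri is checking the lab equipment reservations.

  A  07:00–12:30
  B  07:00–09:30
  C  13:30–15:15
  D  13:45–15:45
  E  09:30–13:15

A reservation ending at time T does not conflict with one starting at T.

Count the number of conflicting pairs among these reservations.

3

Sorted by start: A, B, E, C, D.
B starts before A ends → A and B overlap.
E starts before A ends → A and E overlap.
C starts after A ends — done with A.
E starts exactly when B ends (back-to-back, no overlap) — done with B.
C starts after E ends — done with E.
D starts before C ends → C and D overlap.
Overlapping pairs: A & B, A & E, C & D — 3 in total.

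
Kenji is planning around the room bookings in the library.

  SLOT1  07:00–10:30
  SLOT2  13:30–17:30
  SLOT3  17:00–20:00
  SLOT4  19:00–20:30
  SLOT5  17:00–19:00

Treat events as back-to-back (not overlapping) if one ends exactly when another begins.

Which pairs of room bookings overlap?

Sorted by start: SLOT1, SLOT2, SLOT3, SLOT5, SLOT4.
SLOT2 starts after SLOT1 ends; SLOT1 is clear from here.
SLOT3 starts before SLOT2 ends → SLOT2 and SLOT3 overlap.
SLOT5 starts before SLOT2 ends → SLOT2 and SLOT5 overlap.
SLOT4 starts after SLOT2 ends.
SLOT5 starts before SLOT3 ends → SLOT3 and SLOT5 overlap.
SLOT4 starts before SLOT3 ends → SLOT3 and SLOT4 overlap.
SLOT4 starts exactly when SLOT5 ends (back-to-back, no overlap).

SLOT2 & SLOT3, SLOT2 & SLOT5, SLOT3 & SLOT4, SLOT3 & SLOT5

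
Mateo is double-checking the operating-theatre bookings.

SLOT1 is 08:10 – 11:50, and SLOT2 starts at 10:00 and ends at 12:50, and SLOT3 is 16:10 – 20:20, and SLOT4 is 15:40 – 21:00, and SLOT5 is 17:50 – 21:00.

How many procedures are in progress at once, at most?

Sweep the timeline, counting +1 at each start and −1 at each end (ends before starts at a tie):
08:10 start SLOT1 → 1
10:00 start SLOT2 → 2
11:50 end SLOT1 → 1
12:50 end SLOT2 → 0
15:40 start SLOT4 → 1
16:10 start SLOT3 → 2
17:50 start SLOT5 → 3
20:20 end SLOT3 → 2
21:00 end SLOT4 → 1
21:00 end SLOT5 → 0
Peak is 3, at 17:50 (SLOT3, SLOT4, SLOT5).

3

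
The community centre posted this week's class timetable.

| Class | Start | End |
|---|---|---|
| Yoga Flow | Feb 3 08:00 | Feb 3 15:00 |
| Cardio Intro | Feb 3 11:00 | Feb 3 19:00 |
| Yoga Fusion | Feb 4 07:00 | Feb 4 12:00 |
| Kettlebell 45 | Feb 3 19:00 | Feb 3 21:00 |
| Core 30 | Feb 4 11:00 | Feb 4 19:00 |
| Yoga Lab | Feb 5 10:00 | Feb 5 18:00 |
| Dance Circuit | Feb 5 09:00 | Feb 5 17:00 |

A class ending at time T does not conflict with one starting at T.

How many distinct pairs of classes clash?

Sorted by start: Yoga Flow, Cardio Intro, Kettlebell 45, Yoga Fusion, Core 30, Dance Circuit, Yoga Lab.
Cardio Intro starts before Yoga Flow ends → Yoga Flow and Cardio Intro overlap.
Kettlebell 45 starts after Yoga Flow ends; Yoga Flow is clear from here.
Kettlebell 45 starts exactly when Cardio Intro ends (back-to-back, no overlap); Cardio Intro is clear from here.
Yoga Fusion starts after Kettlebell 45 ends; Kettlebell 45 is clear from here.
Core 30 starts before Yoga Fusion ends → Yoga Fusion and Core 30 overlap.
Dance Circuit starts after Yoga Fusion ends; Yoga Fusion is clear from here.
Dance Circuit starts after Core 30 ends; Core 30 is clear from here.
Yoga Lab starts before Dance Circuit ends → Dance Circuit and Yoga Lab overlap.
Overlapping pairs: Cardio Intro & Yoga Flow, Core 30 & Yoga Fusion, Dance Circuit & Yoga Lab — 3 in total.

3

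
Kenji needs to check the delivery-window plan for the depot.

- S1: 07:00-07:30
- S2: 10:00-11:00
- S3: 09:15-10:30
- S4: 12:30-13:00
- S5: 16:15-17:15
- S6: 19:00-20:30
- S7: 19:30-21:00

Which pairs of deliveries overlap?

Sorted by start: S1, S3, S2, S4, S5, S6, S7.
S3 starts after S1 ends — done with S1.
S2 starts before S3 ends → S3 and S2 overlap.
S4 starts after S3 ends — done with S3.
S4 starts after S2 ends — done with S2.
S5 starts after S4 ends — done with S4.
S6 starts after S5 ends — done with S5.
S7 starts before S6 ends → S6 and S7 overlap.

S2 & S3, S6 & S7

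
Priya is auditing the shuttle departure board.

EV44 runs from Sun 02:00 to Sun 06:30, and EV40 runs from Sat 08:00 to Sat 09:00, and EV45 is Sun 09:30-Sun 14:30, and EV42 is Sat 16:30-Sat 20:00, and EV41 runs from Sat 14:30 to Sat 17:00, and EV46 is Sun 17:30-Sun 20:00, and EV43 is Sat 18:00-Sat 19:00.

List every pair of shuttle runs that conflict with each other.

EV41 & EV42, EV42 & EV43

Sorted by start: EV40, EV41, EV42, EV43, EV44, EV45, EV46.
EV41 starts after EV40 ends; EV40 is clear from here.
EV42 starts before EV41 ends → EV41 and EV42 overlap.
EV43 starts after EV41 ends; EV41 is clear from here.
EV43 starts before EV42 ends → EV42 and EV43 overlap.
EV44 starts after EV42 ends; EV42 is clear from here.
EV44 starts after EV43 ends; EV43 is clear from here.
EV45 starts after EV44 ends; EV44 is clear from here.
EV46 starts after EV45 ends.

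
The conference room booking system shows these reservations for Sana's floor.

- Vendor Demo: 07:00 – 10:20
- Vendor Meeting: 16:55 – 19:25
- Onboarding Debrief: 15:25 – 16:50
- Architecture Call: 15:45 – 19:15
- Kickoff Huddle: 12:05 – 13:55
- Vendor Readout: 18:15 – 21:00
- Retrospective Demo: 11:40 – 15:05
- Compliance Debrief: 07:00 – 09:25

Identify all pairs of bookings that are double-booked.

Architecture Call & Onboarding Debrief, Architecture Call & Vendor Meeting, Architecture Call & Vendor Readout, Compliance Debrief & Vendor Demo, Kickoff Huddle & Retrospective Demo, Vendor Meeting & Vendor Readout

Sorted by start: Compliance Debrief, Vendor Demo, Retrospective Demo, Kickoff Huddle, Onboarding Debrief, Architecture Call, Vendor Meeting, Vendor Readout.
Vendor Demo starts before Compliance Debrief ends → Compliance Debrief and Vendor Demo overlap.
Retrospective Demo starts after Compliance Debrief ends; Compliance Debrief is clear from here.
Retrospective Demo starts after Vendor Demo ends; Vendor Demo is clear from here.
Kickoff Huddle starts before Retrospective Demo ends → Retrospective Demo and Kickoff Huddle overlap.
Onboarding Debrief starts after Retrospective Demo ends; Retrospective Demo is clear from here.
Onboarding Debrief starts after Kickoff Huddle ends; Kickoff Huddle is clear from here.
Architecture Call starts before Onboarding Debrief ends → Onboarding Debrief and Architecture Call overlap.
Vendor Meeting starts after Onboarding Debrief ends; Onboarding Debrief is clear from here.
Vendor Meeting starts before Architecture Call ends → Architecture Call and Vendor Meeting overlap.
Vendor Readout starts before Architecture Call ends → Architecture Call and Vendor Readout overlap.
Vendor Readout starts before Vendor Meeting ends → Vendor Meeting and Vendor Readout overlap.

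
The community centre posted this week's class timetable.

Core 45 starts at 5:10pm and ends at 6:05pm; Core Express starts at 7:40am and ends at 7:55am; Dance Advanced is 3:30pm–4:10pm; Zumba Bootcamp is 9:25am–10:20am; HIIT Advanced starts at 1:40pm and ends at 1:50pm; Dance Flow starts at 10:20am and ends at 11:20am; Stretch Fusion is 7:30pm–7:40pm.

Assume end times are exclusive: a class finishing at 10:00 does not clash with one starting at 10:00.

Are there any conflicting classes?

Check each pair: they overlap iff neither finishes before the other starts.
Sorted by start: Core Express, Zumba Bootcamp, Dance Flow, HIIT Advanced, Dance Advanced, Core 45, Stretch Fusion.
Zumba Bootcamp starts after Core Express ends; Core Express is clear from here.
Dance Flow starts exactly when Zumba Bootcamp ends (back-to-back, no overlap); Zumba Bootcamp is clear from here.
HIIT Advanced starts after Dance Flow ends; Dance Flow is clear from here.
Dance Advanced starts after HIIT Advanced ends; HIIT Advanced is clear from here.
Core 45 starts after Dance Advanced ends; Dance Advanced is clear from here.
Stretch Fusion starts after Core 45 ends.
Every pair is clear; the schedule has no overlaps.

No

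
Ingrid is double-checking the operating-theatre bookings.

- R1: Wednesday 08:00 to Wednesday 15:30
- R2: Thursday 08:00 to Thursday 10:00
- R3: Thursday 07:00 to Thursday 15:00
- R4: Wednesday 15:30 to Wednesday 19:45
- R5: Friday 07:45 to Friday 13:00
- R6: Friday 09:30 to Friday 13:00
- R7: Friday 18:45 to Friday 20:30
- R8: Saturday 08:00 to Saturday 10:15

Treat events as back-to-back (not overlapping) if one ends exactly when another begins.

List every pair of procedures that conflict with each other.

Sorted by start: R1, R4, R3, R2, R5, R6, R7, R8.
R4 starts exactly when R1 ends (back-to-back, no overlap) — done with R1.
R3 starts after R4 ends — done with R4.
R2 starts before R3 ends → R3 and R2 overlap.
R5 starts after R3 ends — done with R3.
R5 starts after R2 ends — done with R2.
R6 starts before R5 ends → R5 and R6 overlap.
R7 starts after R5 ends — done with R5.
R7 starts after R6 ends — done with R6.
R8 starts after R7 ends.

R2 & R3, R5 & R6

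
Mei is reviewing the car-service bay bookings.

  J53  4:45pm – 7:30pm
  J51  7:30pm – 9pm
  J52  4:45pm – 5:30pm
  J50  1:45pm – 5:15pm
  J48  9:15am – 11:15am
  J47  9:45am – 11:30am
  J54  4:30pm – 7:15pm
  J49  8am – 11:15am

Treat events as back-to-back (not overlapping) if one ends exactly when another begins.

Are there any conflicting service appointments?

Check each pair: they overlap iff neither finishes before the other starts.
Sorted by start: J49, J48, J47, J50, J54, J52, J53, J51.
J48 starts before J49 ends → J49 and J48 overlap.
That's a conflict, so the schedule is not conflict-free.

Yes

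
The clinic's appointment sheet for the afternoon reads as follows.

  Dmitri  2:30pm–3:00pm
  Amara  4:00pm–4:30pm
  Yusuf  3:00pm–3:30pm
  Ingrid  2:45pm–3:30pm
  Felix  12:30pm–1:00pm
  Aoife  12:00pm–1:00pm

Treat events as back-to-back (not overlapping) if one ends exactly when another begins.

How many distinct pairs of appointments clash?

Sorted by start: Aoife, Felix, Dmitri, Ingrid, Yusuf, Amara.
Felix starts before Aoife ends → Aoife and Felix overlap.
Dmitri starts after Aoife ends; Aoife is clear from here.
Dmitri starts after Felix ends; Felix is clear from here.
Ingrid starts before Dmitri ends → Dmitri and Ingrid overlap.
Yusuf starts exactly when Dmitri ends (back-to-back, no overlap); Dmitri is clear from here.
Yusuf starts before Ingrid ends → Ingrid and Yusuf overlap.
Amara starts after Ingrid ends.
Amara starts after Yusuf ends.
Overlapping pairs: Aoife & Felix, Dmitri & Ingrid, Ingrid & Yusuf — 3 in total.

3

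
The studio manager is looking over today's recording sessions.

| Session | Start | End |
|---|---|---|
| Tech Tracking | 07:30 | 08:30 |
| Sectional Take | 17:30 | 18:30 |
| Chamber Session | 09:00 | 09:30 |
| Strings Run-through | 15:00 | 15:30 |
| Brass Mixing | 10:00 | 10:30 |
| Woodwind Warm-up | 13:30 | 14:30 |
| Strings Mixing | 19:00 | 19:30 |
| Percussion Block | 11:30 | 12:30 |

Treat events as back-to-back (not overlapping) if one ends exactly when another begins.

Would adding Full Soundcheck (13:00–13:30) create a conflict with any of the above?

No — it doesn't clash with anything

Tech Tracking: ends 08:30 at or before Full Soundcheck starts 13:00 → clear.
Chamber Session: ends 09:30 at or before Full Soundcheck starts 13:00 → clear.
Brass Mixing: ends 10:30 at or before Full Soundcheck starts 13:00 → clear.
Percussion Block: ends 12:30 at or before Full Soundcheck starts 13:00 → clear.
Woodwind Warm-up: starts 13:30 at or after Full Soundcheck ends 13:30 → clear.
Strings Run-through: starts 15:00 at or after Full Soundcheck ends 13:30 → clear.
Sectional Take: starts 17:30 at or after Full Soundcheck ends 13:30 → clear.
Strings Mixing: starts 19:00 at or after Full Soundcheck ends 13:30 → clear.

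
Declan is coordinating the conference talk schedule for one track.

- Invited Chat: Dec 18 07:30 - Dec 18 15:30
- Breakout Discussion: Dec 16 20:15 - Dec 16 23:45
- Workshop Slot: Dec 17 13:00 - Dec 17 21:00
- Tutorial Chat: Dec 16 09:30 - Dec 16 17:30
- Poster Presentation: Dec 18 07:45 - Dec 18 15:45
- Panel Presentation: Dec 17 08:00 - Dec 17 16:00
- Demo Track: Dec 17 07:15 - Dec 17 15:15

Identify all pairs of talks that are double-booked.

Sorted by start: Tutorial Chat, Breakout Discussion, Demo Track, Panel Presentation, Workshop Slot, Invited Chat, Poster Presentation.
Breakout Discussion starts after Tutorial Chat ends; Tutorial Chat is clear from here.
Demo Track starts after Breakout Discussion ends; Breakout Discussion is clear from here.
Panel Presentation starts before Demo Track ends → Demo Track and Panel Presentation overlap.
Workshop Slot starts before Demo Track ends → Demo Track and Workshop Slot overlap.
Invited Chat starts after Demo Track ends; Demo Track is clear from here.
Workshop Slot starts before Panel Presentation ends → Panel Presentation and Workshop Slot overlap.
Invited Chat starts after Panel Presentation ends; Panel Presentation is clear from here.
Invited Chat starts after Workshop Slot ends; Workshop Slot is clear from here.
Poster Presentation starts before Invited Chat ends → Invited Chat and Poster Presentation overlap.

Demo Track & Panel Presentation, Demo Track & Workshop Slot, Invited Chat & Poster Presentation, Panel Presentation & Workshop Slot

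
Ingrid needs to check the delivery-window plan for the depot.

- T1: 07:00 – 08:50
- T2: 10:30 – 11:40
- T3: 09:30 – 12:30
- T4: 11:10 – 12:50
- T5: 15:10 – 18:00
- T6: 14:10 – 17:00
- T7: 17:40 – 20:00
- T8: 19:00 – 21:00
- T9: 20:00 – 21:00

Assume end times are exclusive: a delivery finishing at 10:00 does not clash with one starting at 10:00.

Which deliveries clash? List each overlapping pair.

Sorted by start: T1, T3, T2, T4, T6, T5, T7, T8, T9.
T3 starts after T1 ends — done with T1.
T2 starts before T3 ends → T3 and T2 overlap.
T4 starts before T3 ends → T3 and T4 overlap.
T6 starts after T3 ends — done with T3.
T4 starts before T2 ends → T2 and T4 overlap.
T6 starts after T2 ends — done with T2.
T6 starts after T4 ends — done with T4.
T5 starts before T6 ends → T6 and T5 overlap.
T7 starts after T6 ends — done with T6.
T7 starts before T5 ends → T5 and T7 overlap.
T8 starts after T5 ends — done with T5.
T8 starts before T7 ends → T7 and T8 overlap.
T9 starts exactly when T7 ends (back-to-back, no overlap).
T9 starts before T8 ends → T8 and T9 overlap.

T2 & T3, T2 & T4, T3 & T4, T5 & T6, T5 & T7, T7 & T8, T8 & T9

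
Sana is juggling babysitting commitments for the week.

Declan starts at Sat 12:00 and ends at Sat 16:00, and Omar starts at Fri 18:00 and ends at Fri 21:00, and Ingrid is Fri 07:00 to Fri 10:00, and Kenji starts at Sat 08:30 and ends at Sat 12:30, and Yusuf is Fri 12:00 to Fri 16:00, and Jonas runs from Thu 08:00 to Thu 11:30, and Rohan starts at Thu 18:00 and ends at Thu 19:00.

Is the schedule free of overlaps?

No

Two intervals overlap when each starts before the other ends.
Sorted by start: Jonas, Rohan, Ingrid, Yusuf, Omar, Kenji, Declan.
Rohan starts after Jonas ends; Jonas is clear from here.
Ingrid starts after Rohan ends; Rohan is clear from here.
Yusuf starts after Ingrid ends; Ingrid is clear from here.
Omar starts after Yusuf ends; Yusuf is clear from here.
Kenji starts after Omar ends; Omar is clear from here.
Declan starts before Kenji ends → Kenji and Declan overlap.
That's a conflict, so the schedule is not conflict-free.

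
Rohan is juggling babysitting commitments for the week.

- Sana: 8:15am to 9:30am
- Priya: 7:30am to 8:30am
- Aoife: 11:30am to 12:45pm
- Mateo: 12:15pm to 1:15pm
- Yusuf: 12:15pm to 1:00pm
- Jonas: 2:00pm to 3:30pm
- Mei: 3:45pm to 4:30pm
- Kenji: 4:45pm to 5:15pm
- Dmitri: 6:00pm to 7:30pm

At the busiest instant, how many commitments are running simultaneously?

Walk through starts and ends in time order (an end at T is processed before a start at T):
7:30am start Priya → 1
8:15am start Sana → 2
8:30am end Priya → 1
9:30am end Sana → 0
11:30am start Aoife → 1
12:15pm start Mateo → 2
12:15pm start Yusuf → 3
12:45pm end Aoife → 2
1:00pm end Yusuf → 1
1:15pm end Mateo → 0
2:00pm start Jonas → 1
3:30pm end Jonas → 0
3:45pm start Mei → 1
4:30pm end Mei → 0
4:45pm start Kenji → 1
5:15pm end Kenji → 0
6:00pm start Dmitri → 1
7:30pm end Dmitri → 0
Peak is 3, at 12:15pm (Aoife, Mateo, Yusuf).

3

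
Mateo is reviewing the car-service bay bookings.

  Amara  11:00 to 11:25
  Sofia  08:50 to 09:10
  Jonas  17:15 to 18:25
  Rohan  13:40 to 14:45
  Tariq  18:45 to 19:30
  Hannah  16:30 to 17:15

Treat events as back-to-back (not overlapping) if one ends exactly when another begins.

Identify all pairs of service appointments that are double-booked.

no overlapping pairs

Sorted by start: Sofia, Amara, Rohan, Hannah, Jonas, Tariq.
Amara starts after Sofia ends, so nothing later overlaps Sofia either.
Rohan starts after Amara ends, so nothing later overlaps Amara either.
Hannah starts after Rohan ends, so nothing later overlaps Rohan either.
Jonas starts exactly when Hannah ends (back-to-back, no overlap), so nothing later overlaps Hannah either.
Tariq starts after Jonas ends.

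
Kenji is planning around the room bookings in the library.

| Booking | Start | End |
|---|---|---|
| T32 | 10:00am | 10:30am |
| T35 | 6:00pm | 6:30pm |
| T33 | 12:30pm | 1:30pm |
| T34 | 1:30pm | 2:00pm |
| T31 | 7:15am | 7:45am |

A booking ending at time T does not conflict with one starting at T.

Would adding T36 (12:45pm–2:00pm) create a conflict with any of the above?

T31: ends 7:45am at or before T36 starts 12:45pm → clear.
T32: ends 10:30am at or before T36 starts 12:45pm → clear.
T33: starts 12:30pm before T36 ends 2:00pm, and ends 1:30pm after T36 starts 12:45pm → overlap.
T34: starts 1:30pm before T36 ends 2:00pm, and ends 2:00pm after T36 starts 12:45pm → overlap.
T35: starts 6:00pm at or after T36 ends 2:00pm → clear.
T36 overlaps T33, T34.

Yes — it overlaps T33, T34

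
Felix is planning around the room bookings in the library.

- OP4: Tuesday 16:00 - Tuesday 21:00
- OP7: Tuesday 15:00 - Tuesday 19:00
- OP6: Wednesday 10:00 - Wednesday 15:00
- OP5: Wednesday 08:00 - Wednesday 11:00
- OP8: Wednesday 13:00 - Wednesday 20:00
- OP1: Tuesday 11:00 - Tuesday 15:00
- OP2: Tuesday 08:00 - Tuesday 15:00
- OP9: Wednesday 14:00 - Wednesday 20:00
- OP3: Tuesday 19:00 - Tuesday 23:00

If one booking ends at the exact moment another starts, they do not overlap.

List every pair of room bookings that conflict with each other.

Two intervals overlap when each starts before the other ends.
Sorted by start: OP2, OP1, OP7, OP4, OP3, OP5, OP6, OP8, OP9.
OP1 starts before OP2 ends → OP2 and OP1 overlap.
OP7 starts exactly when OP2 ends (back-to-back, no overlap) — done with OP2.
OP7 starts exactly when OP1 ends (back-to-back, no overlap) — done with OP1.
OP4 starts before OP7 ends → OP7 and OP4 overlap.
OP3 starts exactly when OP7 ends (back-to-back, no overlap) — done with OP7.
OP3 starts before OP4 ends → OP4 and OP3 overlap.
OP5 starts after OP4 ends — done with OP4.
OP5 starts after OP3 ends — done with OP3.
OP6 starts before OP5 ends → OP5 and OP6 overlap.
OP8 starts after OP5 ends — done with OP5.
OP8 starts before OP6 ends → OP6 and OP8 overlap.
OP9 starts before OP6 ends → OP6 and OP9 overlap.
OP9 starts before OP8 ends → OP8 and OP9 overlap.

OP1 & OP2, OP3 & OP4, OP4 & OP7, OP5 & OP6, OP6 & OP8, OP6 & OP9, OP8 & OP9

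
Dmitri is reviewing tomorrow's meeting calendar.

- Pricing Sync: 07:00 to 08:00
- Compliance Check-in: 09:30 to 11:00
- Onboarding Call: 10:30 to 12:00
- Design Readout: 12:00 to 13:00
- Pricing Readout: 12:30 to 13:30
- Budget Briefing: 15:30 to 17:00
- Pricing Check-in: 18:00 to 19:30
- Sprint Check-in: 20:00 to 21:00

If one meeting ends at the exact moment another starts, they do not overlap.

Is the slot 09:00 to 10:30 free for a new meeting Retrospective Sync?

Pricing Sync: ends 08:00 at or before Retrospective Sync starts 09:00 → clear.
Compliance Check-in: starts 09:30 before Retrospective Sync ends 10:30, and ends 11:00 after Retrospective Sync starts 09:00 → overlap.
Onboarding Call: starts 10:30 at or after Retrospective Sync ends 10:30 → clear.
Design Readout: starts 12:00 at or after Retrospective Sync ends 10:30 → clear.
Pricing Readout: starts 12:30 at or after Retrospective Sync ends 10:30 → clear.
Budget Briefing: starts 15:30 at or after Retrospective Sync ends 10:30 → clear.
Pricing Check-in: starts 18:00 at or after Retrospective Sync ends 10:30 → clear.
Sprint Check-in: starts 20:00 at or after Retrospective Sync ends 10:30 → clear.
Retrospective Sync overlaps Compliance Check-in.

No — it overlaps Compliance Check-in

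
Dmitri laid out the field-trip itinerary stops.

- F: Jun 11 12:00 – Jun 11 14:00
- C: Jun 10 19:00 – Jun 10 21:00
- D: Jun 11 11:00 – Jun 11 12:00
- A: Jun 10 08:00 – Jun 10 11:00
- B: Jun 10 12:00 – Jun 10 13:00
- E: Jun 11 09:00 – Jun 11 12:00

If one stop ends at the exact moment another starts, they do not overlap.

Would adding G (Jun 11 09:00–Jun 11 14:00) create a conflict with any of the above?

A: ends Jun 10 11:00 at or before G starts Jun 11 09:00 → clear.
B: ends Jun 10 13:00 at or before G starts Jun 11 09:00 → clear.
C: ends Jun 10 21:00 at or before G starts Jun 11 09:00 → clear.
E: starts Jun 11 09:00 before G ends Jun 11 14:00, and ends Jun 11 12:00 after G starts Jun 11 09:00 → overlap.
D: starts Jun 11 11:00 before G ends Jun 11 14:00, and ends Jun 11 12:00 after G starts Jun 11 09:00 → overlap.
F: starts Jun 11 12:00 before G ends Jun 11 14:00, and ends Jun 11 14:00 after G starts Jun 11 09:00 → overlap.
G overlaps D, E, F.

Yes — it overlaps D, E, F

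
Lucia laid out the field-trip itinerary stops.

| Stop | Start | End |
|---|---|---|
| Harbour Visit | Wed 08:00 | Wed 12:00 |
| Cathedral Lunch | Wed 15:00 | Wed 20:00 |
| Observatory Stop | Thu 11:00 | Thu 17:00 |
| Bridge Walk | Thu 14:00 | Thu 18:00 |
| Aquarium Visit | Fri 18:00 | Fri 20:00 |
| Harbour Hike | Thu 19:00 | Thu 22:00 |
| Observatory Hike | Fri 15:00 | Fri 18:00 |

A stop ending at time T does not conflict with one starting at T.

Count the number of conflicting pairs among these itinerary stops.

Two intervals overlap when each starts before the other ends.
Sorted by start: Harbour Visit, Cathedral Lunch, Observatory Stop, Bridge Walk, Harbour Hike, Observatory Hike, Aquarium Visit.
Cathedral Lunch starts after Harbour Visit ends; Harbour Visit is clear from here.
Observatory Stop starts after Cathedral Lunch ends; Cathedral Lunch is clear from here.
Bridge Walk starts before Observatory Stop ends → Observatory Stop and Bridge Walk overlap.
Harbour Hike starts after Observatory Stop ends; Observatory Stop is clear from here.
Harbour Hike starts after Bridge Walk ends; Bridge Walk is clear from here.
Observatory Hike starts after Harbour Hike ends; Harbour Hike is clear from here.
Aquarium Visit starts exactly when Observatory Hike ends (back-to-back, no overlap).
Overlapping pairs: Bridge Walk & Observatory Stop — 1 in total.

1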